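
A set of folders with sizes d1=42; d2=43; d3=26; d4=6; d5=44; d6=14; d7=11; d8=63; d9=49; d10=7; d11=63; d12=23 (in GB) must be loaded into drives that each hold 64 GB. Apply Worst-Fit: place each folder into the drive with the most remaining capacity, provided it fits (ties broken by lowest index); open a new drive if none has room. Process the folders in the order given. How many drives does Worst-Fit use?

Put d1 (42 GB) in drive 1; 22 GB remain.
Put d2 (43 GB) in drive 2; 21 GB remain.
Put d3 (26 GB) in drive 3; 38 GB remain.
Put d4 (6 GB) in drive 3; 32 GB remain.
Put d5 (44 GB) in drive 4; 20 GB remain.
Put d6 (14 GB) in drive 3; 18 GB remain.
Put d7 (11 GB) in drive 1; 11 GB remain.
Put d8 (63 GB) in drive 5; 1 GB remain.
Put d9 (49 GB) in drive 6; 15 GB remain.
Put d10 (7 GB) in drive 2; 14 GB remain.
Put d11 (63 GB) in drive 7; 1 GB remain.
Put d12 (23 GB) in drive 8; 41 GB remain.

8 drives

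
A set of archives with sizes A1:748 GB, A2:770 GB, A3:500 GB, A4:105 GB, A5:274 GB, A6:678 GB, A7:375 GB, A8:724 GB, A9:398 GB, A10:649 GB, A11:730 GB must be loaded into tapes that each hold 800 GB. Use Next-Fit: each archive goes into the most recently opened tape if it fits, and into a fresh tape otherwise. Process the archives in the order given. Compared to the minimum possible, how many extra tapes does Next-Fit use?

2

Next-Fit: [748] [770] [500,105] [274] [678] [375] [724] [398] [649] [730] → 10 tapes.
Total size 5951 GB; any packing needs at least ⌈5951/800⌉ = 8 tapes.
An optimal packing achieves that bound: [770] [748] [730] [724] [678,105] [649] [500,274] [398,375] → 8 tapes.
Excess: 10 − 8 = 2.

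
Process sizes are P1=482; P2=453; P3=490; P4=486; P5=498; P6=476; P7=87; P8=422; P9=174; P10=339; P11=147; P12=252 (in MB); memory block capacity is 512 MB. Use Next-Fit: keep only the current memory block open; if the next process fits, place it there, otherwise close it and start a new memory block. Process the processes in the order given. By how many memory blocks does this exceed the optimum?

Next-Fit: [482] [453] [490] [486] [498] [476] [87,422] [174] [339,147] [252] → 10 memory blocks.
Total size 4306 MB; any packing needs at least ⌈4306/512⌉ = 9 memory blocks.
An optimal packing achieves that bound: [498] [490] [486] [482] [476] [453] [422,87] [339,147] [252,174] → 9 memory blocks.
Excess: 10 − 9 = 1.

1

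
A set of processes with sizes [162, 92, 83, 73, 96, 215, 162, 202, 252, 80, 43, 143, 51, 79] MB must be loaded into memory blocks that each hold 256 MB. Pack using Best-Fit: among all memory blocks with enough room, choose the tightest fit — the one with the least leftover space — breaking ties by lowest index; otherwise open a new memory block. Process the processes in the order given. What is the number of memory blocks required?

8 memory blocks

memory block 1: place 162 MB, 94 MB left
memory block 1: place 92 MB, 2 MB left
memory block 2: place 83 MB, 173 MB left
memory block 2: place 73 MB, 100 MB left
memory block 2: place 96 MB, 4 MB left
memory block 3: place 215 MB, 41 MB left
memory block 4: place 162 MB, 94 MB left
memory block 5: place 202 MB, 54 MB left
memory block 6: place 252 MB, 4 MB left
memory block 4: place 80 MB, 14 MB left
memory block 5: place 43 MB, 11 MB left
memory block 7: place 143 MB, 113 MB left
memory block 7: place 51 MB, 62 MB left
memory block 8: place 79 MB, 177 MB left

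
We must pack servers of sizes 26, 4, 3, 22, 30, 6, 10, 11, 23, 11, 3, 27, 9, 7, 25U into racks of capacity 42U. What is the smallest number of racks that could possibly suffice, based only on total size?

6

Total size = 26 + 4 + 3 + 22 + 30 + 6 + 10 + 11 + 23 + 11 + 3 + 27 + 9 + 7 + 25 = 217U.
⌈217 / 42⌉ = 6.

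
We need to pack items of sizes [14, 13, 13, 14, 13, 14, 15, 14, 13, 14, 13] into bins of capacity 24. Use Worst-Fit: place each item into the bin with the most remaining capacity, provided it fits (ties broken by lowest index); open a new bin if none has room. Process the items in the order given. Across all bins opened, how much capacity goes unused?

114

bin 1: place 14, 10 left
bin 2: place 13, 11 left
bin 3: place 13, 11 left
bin 4: place 14, 10 left
bin 5: place 13, 11 left
bin 6: place 14, 10 left
bin 7: place 15, 9 left
bin 8: place 14, 10 left
bin 9: place 13, 11 left
bin 10: place 14, 10 left
bin 11: place 13, 11 left
11 bins × 24 = 264; used 150; unused 114.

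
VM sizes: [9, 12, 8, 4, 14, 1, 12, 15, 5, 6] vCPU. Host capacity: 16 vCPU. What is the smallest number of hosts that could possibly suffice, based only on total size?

6 hosts

Total size = 9 + 12 + 8 + 4 + 14 + 1 + 12 + 15 + 5 + 6 = 86 vCPU.
⌈86 / 16⌉ = 6.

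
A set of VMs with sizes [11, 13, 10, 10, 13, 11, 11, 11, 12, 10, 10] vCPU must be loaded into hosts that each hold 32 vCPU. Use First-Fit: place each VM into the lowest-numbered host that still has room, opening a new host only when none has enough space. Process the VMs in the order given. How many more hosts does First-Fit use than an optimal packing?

First-Fit: [11,13] [10,10,11] [13,11] [11,12] [10,10] → 5 hosts.
Total size 122 vCPU; any packing needs at least ⌈122/32⌉ = 4 hosts.
An optimal packing achieves that bound: [13,13] [12,10,10] [11,11,10] [11,11,10] → 4 hosts.
Excess: 5 − 4 = 1.

1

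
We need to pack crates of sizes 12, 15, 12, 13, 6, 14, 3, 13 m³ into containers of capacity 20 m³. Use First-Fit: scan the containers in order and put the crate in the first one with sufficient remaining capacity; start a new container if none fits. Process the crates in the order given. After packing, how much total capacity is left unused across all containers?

32

Put 12 m³ in container 1; 8 m³ remain.
Put 15 m³ in container 2; 5 m³ remain.
Put 12 m³ in container 3; 8 m³ remain.
Put 13 m³ in container 4; 7 m³ remain.
Put 6 m³ in container 1; 2 m³ remain.
Put 14 m³ in container 5; 6 m³ remain.
Put 3 m³ in container 2; 2 m³ remain.
Put 13 m³ in container 6; 7 m³ remain.
6 containers × 20 m³ = 120 m³; used 88 m³; unused 32 m³.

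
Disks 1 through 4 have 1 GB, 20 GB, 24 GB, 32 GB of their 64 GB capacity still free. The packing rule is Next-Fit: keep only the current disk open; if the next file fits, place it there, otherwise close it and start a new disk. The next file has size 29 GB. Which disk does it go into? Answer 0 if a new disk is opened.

4

Next-Fit only looks at disk 4, which has 32 GB free.
29 GB fits there.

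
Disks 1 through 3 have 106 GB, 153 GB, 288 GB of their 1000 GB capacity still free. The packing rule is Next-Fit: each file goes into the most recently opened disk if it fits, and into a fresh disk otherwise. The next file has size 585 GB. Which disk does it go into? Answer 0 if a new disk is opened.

0

Next-Fit only looks at disk 3, which has 288 GB free.
585 GB does not fit, so a new disk is opened.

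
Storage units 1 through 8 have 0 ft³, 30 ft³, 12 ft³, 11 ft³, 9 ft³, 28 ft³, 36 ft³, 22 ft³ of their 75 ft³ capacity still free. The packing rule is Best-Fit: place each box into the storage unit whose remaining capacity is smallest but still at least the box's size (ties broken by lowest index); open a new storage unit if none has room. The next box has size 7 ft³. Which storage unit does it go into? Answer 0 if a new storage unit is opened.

5

Storage units with room: storage unit 2 (30 ft³), storage unit 3 (12 ft³), storage unit 4 (11 ft³), storage unit 5 (9 ft³), storage unit 6 (28 ft³), storage unit 7 (36 ft³), storage unit 8 (22 ft³).
Tightest fit is storage unit 5 with 9 ft³ free.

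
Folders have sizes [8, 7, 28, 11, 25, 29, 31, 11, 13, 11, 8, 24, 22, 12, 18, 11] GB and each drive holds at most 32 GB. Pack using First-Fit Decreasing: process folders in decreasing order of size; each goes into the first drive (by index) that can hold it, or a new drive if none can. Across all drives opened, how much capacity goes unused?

Sorted descending: 31, 29, 28, 25, 24, 22, 18, 13, 12, 11, 11, 11, 11, 8, 8, 7.
drive 1: place 31 GB, 1 GB left
drive 2: place 29 GB, 3 GB left
drive 3: place 28 GB, 4 GB left
drive 4: place 25 GB, 7 GB left
drive 5: place 24 GB, 8 GB left
drive 6: place 22 GB, 10 GB left
drive 7: place 18 GB, 14 GB left
drive 7: place 13 GB, 1 GB left
drive 8: place 12 GB, 20 GB left
drive 8: place 11 GB, 9 GB left
drive 9: place 11 GB, 21 GB left
drive 9: place 11 GB, 10 GB left
drive 10: place 11 GB, 21 GB left
drive 5: place 8 GB, 0 GB left
drive 6: place 8 GB, 2 GB left
drive 4: place 7 GB, 0 GB left
10 drives × 32 GB = 320 GB; used 269 GB; unused 51 GB.

51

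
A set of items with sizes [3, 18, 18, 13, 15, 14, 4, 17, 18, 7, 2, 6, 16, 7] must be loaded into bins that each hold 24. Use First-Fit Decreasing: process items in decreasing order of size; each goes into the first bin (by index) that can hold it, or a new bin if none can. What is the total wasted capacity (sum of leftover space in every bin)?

34

Sorted descending: 18, 18, 18, 17, 16, 15, 14, 13, 7, 7, 6, 4, 3, 2.
Put 18 in bin 1; 6 remain.
Put 18 in bin 2; 6 remain.
Put 18 in bin 3; 6 remain.
Put 17 in bin 4; 7 remain.
Put 16 in bin 5; 8 remain.
Put 15 in bin 6; 9 remain.
Put 14 in bin 7; 10 remain.
Put 13 in bin 8; 11 remain.
Put 7 in bin 4; 0 remain.
Put 7 in bin 5; 1 remain.
Put 6 in bin 1; 0 remain.
Put 4 in bin 2; 2 remain.
Put 3 in bin 3; 3 remain.
Put 2 in bin 2; 0 remain.
8 bins × 24 = 192; used 158; unused 34.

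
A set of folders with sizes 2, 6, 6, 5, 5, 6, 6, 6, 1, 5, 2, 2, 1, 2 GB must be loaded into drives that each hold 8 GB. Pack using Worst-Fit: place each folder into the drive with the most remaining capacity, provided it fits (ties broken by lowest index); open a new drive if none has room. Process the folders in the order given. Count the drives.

8

drive 1: place 2 GB, 6 GB left
drive 1: place 6 GB, 0 GB left
drive 2: place 6 GB, 2 GB left
drive 3: place 5 GB, 3 GB left
drive 4: place 5 GB, 3 GB left
drive 5: place 6 GB, 2 GB left
drive 6: place 6 GB, 2 GB left
drive 7: place 6 GB, 2 GB left
drive 3: place 1 GB, 2 GB left
drive 8: place 5 GB, 3 GB left
drive 4: place 2 GB, 1 GB left
drive 8: place 2 GB, 1 GB left
drive 2: place 1 GB, 1 GB left
drive 3: place 2 GB, 0 GB left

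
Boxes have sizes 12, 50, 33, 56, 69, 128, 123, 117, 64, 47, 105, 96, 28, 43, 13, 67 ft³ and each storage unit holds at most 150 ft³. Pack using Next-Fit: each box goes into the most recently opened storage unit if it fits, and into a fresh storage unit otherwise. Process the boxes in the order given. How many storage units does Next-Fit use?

Put 12 ft³ in storage unit 1; 138 ft³ remain.
Put 50 ft³ in storage unit 1; 88 ft³ remain.
Put 33 ft³ in storage unit 1; 55 ft³ remain.
Put 56 ft³ in storage unit 2; 94 ft³ remain.
Put 69 ft³ in storage unit 2; 25 ft³ remain.
Put 128 ft³ in storage unit 3; 22 ft³ remain.
Put 123 ft³ in storage unit 4; 27 ft³ remain.
Put 117 ft³ in storage unit 5; 33 ft³ remain.
Put 64 ft³ in storage unit 6; 86 ft³ remain.
Put 47 ft³ in storage unit 6; 39 ft³ remain.
Put 105 ft³ in storage unit 7; 45 ft³ remain.
Put 96 ft³ in storage unit 8; 54 ft³ remain.
Put 28 ft³ in storage unit 8; 26 ft³ remain.
Put 43 ft³ in storage unit 9; 107 ft³ remain.
Put 13 ft³ in storage unit 9; 94 ft³ remain.
Put 67 ft³ in storage unit 9; 27 ft³ remain.

9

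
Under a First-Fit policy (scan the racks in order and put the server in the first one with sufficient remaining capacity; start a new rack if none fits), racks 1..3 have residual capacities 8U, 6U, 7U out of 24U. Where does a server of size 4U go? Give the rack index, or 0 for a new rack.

1

Racks with room: rack 1 (8U), rack 2 (6U), rack 3 (7U).
The first with room is rack 1.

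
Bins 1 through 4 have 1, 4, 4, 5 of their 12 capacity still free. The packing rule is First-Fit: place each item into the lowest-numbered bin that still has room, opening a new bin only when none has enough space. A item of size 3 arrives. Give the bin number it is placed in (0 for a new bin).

Bins with room: bin 2 (4), bin 3 (4), bin 4 (5).
The first with room is bin 2.

2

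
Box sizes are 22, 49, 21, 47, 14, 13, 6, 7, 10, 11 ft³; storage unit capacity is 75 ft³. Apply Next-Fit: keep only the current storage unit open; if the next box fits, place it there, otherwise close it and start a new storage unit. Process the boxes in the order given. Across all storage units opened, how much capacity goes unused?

22 ft³ → storage unit 1 (remaining 53 ft³)
49 ft³ → storage unit 1 (remaining 4 ft³)
21 ft³ → storage unit 2 (remaining 54 ft³)
47 ft³ → storage unit 2 (remaining 7 ft³)
14 ft³ → storage unit 3 (remaining 61 ft³)
13 ft³ → storage unit 3 (remaining 48 ft³)
6 ft³ → storage unit 3 (remaining 42 ft³)
7 ft³ → storage unit 3 (remaining 35 ft³)
10 ft³ → storage unit 3 (remaining 25 ft³)
11 ft³ → storage unit 3 (remaining 14 ft³)
3 storage units × 75 ft³ = 225 ft³; used 200 ft³; unused 25 ft³.

25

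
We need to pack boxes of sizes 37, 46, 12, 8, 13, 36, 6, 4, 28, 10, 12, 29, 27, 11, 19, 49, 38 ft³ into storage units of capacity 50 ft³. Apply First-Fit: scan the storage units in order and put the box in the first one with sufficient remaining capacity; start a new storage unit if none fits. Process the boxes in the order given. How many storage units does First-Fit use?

9

storage unit 1: place 37 ft³, 13 ft³ left
storage unit 2: place 46 ft³, 4 ft³ left
storage unit 1: place 12 ft³, 1 ft³ left
storage unit 3: place 8 ft³, 42 ft³ left
storage unit 3: place 13 ft³, 29 ft³ left
storage unit 4: place 36 ft³, 14 ft³ left
storage unit 3: place 6 ft³, 23 ft³ left
storage unit 2: place 4 ft³, 0 ft³ left
storage unit 5: place 28 ft³, 22 ft³ left
storage unit 3: place 10 ft³, 13 ft³ left
storage unit 3: place 12 ft³, 1 ft³ left
storage unit 6: place 29 ft³, 21 ft³ left
storage unit 7: place 27 ft³, 23 ft³ left
storage unit 4: place 11 ft³, 3 ft³ left
storage unit 5: place 19 ft³, 3 ft³ left
storage unit 8: place 49 ft³, 1 ft³ left
storage unit 9: place 38 ft³, 12 ft³ left
Final storage units: [37,12] [46,4] [8,13,6,10,12] [36,11] [28,19] [29] [27] [49] [38].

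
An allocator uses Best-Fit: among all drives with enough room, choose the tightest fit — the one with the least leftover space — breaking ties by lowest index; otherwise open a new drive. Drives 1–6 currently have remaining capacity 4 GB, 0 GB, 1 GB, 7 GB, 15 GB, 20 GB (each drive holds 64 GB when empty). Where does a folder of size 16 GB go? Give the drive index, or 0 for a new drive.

Drives with room: drive 6 (20 GB).
Tightest fit is drive 6 with 20 GB free.

6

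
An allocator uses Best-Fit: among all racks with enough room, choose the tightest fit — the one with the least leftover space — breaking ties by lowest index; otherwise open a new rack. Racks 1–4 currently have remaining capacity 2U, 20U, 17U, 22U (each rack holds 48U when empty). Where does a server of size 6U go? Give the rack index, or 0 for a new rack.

3

Racks with room: rack 2 (20U), rack 3 (17U), rack 4 (22U).
Tightest fit is rack 3 with 17U free.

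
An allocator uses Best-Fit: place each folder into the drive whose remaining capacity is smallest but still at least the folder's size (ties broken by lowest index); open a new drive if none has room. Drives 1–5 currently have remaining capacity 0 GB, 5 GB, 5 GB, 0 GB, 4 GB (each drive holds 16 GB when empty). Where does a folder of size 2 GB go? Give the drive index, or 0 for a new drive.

Drives with room: drive 2 (5 GB), drive 3 (5 GB), drive 5 (4 GB).
Tightest fit is drive 5 with 4 GB free.

5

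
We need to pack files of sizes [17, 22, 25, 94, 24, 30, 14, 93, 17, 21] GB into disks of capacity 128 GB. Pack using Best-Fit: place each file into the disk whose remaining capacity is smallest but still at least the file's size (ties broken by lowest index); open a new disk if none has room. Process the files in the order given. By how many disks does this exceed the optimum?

Best-Fit: [17,22,25,30,14,17] [94,24] [93,21] → 3 disks.
Total size 357 GB; any packing needs at least ⌈357/128⌉ = 3 disks.
So 3 is already optimal.

0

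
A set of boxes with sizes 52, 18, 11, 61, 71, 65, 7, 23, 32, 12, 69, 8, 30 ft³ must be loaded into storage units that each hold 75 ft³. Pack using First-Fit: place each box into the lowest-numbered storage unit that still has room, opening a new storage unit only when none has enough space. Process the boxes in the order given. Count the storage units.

storage unit 1: place 52 ft³, 23 ft³ left
storage unit 1: place 18 ft³, 5 ft³ left
storage unit 2: place 11 ft³, 64 ft³ left
storage unit 2: place 61 ft³, 3 ft³ left
storage unit 3: place 71 ft³, 4 ft³ left
storage unit 4: place 65 ft³, 10 ft³ left
storage unit 4: place 7 ft³, 3 ft³ left
storage unit 5: place 23 ft³, 52 ft³ left
storage unit 5: place 32 ft³, 20 ft³ left
storage unit 5: place 12 ft³, 8 ft³ left
storage unit 6: place 69 ft³, 6 ft³ left
storage unit 5: place 8 ft³, 0 ft³ left
storage unit 7: place 30 ft³, 45 ft³ left
Final storage units: [52,18] [11,61] [71] [65,7] [23,32,12,8] [69] [30].

7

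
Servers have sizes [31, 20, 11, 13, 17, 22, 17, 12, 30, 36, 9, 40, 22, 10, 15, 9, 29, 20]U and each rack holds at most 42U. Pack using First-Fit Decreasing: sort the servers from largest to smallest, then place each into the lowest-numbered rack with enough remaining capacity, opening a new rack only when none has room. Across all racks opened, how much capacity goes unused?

Sorted descending: 40, 36, 31, 30, 29, 22, 22, 20, 20, 17, 17, 15, 13, 12, 11, 10, 9, 9.
40U → rack 1 (remaining 2U)
36U → rack 2 (remaining 6U)
31U → rack 3 (remaining 11U)
30U → rack 4 (remaining 12U)
29U → rack 5 (remaining 13U)
22U → rack 6 (remaining 20U)
22U → rack 7 (remaining 20U)
20U → rack 6 (remaining 0U)
20U → rack 7 (remaining 0U)
17U → rack 8 (remaining 25U)
17U → rack 8 (remaining 8U)
15U → rack 9 (remaining 27U)
13U → rack 5 (remaining 0U)
12U → rack 4 (remaining 0U)
11U → rack 3 (remaining 0U)
10U → rack 9 (remaining 17U)
9U → rack 9 (remaining 8U)
9U → rack 10 (remaining 33U)
10 racks × 42U = 420U; used 363U; unused 57U.

57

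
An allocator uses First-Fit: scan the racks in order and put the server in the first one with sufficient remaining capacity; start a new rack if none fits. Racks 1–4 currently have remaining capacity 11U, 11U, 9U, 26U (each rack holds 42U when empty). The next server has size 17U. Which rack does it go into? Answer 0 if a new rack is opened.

Racks with room: rack 4 (26U).
The first with room is rack 4.

4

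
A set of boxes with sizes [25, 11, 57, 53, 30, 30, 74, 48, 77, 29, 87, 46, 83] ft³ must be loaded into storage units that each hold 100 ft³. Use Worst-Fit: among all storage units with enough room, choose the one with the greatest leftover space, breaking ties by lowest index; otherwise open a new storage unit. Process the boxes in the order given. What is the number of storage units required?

8 storage units

Put 25 ft³ in storage unit 1; 75 ft³ remain.
Put 11 ft³ in storage unit 1; 64 ft³ remain.
Put 57 ft³ in storage unit 1; 7 ft³ remain.
Put 53 ft³ in storage unit 2; 47 ft³ remain.
Put 30 ft³ in storage unit 2; 17 ft³ remain.
Put 30 ft³ in storage unit 3; 70 ft³ remain.
Put 74 ft³ in storage unit 4; 26 ft³ remain.
Put 48 ft³ in storage unit 3; 22 ft³ remain.
Put 77 ft³ in storage unit 5; 23 ft³ remain.
Put 29 ft³ in storage unit 6; 71 ft³ remain.
Put 87 ft³ in storage unit 7; 13 ft³ remain.
Put 46 ft³ in storage unit 6; 25 ft³ remain.
Put 83 ft³ in storage unit 8; 17 ft³ remain.
Final storage units: [25,11,57] [53,30] [30,48] [74] [77] [29,46] [87] [83].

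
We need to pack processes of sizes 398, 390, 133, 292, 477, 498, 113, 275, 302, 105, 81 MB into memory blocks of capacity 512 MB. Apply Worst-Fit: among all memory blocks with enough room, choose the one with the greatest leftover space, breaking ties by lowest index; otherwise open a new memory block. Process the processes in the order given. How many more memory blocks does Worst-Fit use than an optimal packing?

0

Worst-Fit: [398] [390,113] [133,292] [477] [498] [275,105] [302,81] → 7 memory blocks.
7 processes exceed 256 MB (half the capacity), and no two of those can share a memory block, so at least 7 memory blocks are needed.
So 7 is already optimal.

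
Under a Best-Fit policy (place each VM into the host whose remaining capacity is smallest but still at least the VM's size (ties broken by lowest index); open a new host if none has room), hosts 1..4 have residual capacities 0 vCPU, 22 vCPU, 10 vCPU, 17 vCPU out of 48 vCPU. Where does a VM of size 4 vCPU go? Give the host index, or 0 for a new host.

3

Hosts with room: host 2 (22 vCPU), host 3 (10 vCPU), host 4 (17 vCPU).
Tightest fit is host 3 with 10 vCPU free.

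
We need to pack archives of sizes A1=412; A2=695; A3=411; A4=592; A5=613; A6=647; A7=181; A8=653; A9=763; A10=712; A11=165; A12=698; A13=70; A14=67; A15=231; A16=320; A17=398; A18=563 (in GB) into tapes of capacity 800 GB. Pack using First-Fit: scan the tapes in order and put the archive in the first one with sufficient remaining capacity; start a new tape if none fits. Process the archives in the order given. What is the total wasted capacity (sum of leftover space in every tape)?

Put A1 (412 GB) in tape 1; 388 GB remain.
Put A2 (695 GB) in tape 2; 105 GB remain.
Put A3 (411 GB) in tape 3; 389 GB remain.
Put A4 (592 GB) in tape 4; 208 GB remain.
Put A5 (613 GB) in tape 5; 187 GB remain.
Put A6 (647 GB) in tape 6; 153 GB remain.
Put A7 (181 GB) in tape 1; 207 GB remain.
Put A8 (653 GB) in tape 7; 147 GB remain.
Put A9 (763 GB) in tape 8; 37 GB remain.
Put A10 (712 GB) in tape 9; 88 GB remain.
Put A11 (165 GB) in tape 1; 42 GB remain.
Put A12 (698 GB) in tape 10; 102 GB remain.
Put A13 (70 GB) in tape 2; 35 GB remain.
Put A14 (67 GB) in tape 3; 322 GB remain.
Put A15 (231 GB) in tape 3; 91 GB remain.
Put A16 (320 GB) in tape 11; 480 GB remain.
Put A17 (398 GB) in tape 11; 82 GB remain.
Put A18 (563 GB) in tape 12; 237 GB remain.
12 tapes × 800 GB = 9600 GB; used 8191 GB; unused 1409 GB.

1409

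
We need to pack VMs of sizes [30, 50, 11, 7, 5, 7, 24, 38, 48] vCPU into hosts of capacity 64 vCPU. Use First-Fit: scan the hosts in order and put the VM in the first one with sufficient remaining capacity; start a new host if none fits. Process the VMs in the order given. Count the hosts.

4 hosts

Put 30 vCPU in host 1; 34 vCPU remain.
Put 50 vCPU in host 2; 14 vCPU remain.
Put 11 vCPU in host 1; 23 vCPU remain.
Put 7 vCPU in host 1; 16 vCPU remain.
Put 5 vCPU in host 1; 11 vCPU remain.
Put 7 vCPU in host 1; 4 vCPU remain.
Put 24 vCPU in host 3; 40 vCPU remain.
Put 38 vCPU in host 3; 2 vCPU remain.
Put 48 vCPU in host 4; 16 vCPU remain.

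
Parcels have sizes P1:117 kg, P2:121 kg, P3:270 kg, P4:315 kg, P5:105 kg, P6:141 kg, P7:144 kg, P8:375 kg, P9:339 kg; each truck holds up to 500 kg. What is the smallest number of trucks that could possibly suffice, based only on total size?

Total size = 117 + 121 + 270 + 315 + 105 + 141 + 144 + 375 + 339 = 1927 kg.
⌈1927 / 500⌉ = 4.

4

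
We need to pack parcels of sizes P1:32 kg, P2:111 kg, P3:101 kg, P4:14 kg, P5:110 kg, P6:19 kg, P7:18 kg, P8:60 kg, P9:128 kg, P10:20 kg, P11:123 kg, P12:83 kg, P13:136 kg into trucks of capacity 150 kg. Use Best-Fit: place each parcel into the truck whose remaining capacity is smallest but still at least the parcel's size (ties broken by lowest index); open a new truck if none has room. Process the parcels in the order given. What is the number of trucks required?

truck 1: place P1 (32 kg), 118 kg left
truck 1: place P2 (111 kg), 7 kg left
truck 2: place P3 (101 kg), 49 kg left
truck 2: place P4 (14 kg), 35 kg left
truck 3: place P5 (110 kg), 40 kg left
truck 2: place P6 (19 kg), 16 kg left
truck 3: place P7 (18 kg), 22 kg left
truck 4: place P8 (60 kg), 90 kg left
truck 5: place P9 (128 kg), 22 kg left
truck 3: place P10 (20 kg), 2 kg left
truck 6: place P11 (123 kg), 27 kg left
truck 4: place P12 (83 kg), 7 kg left
truck 7: place P13 (136 kg), 14 kg left

7 trucks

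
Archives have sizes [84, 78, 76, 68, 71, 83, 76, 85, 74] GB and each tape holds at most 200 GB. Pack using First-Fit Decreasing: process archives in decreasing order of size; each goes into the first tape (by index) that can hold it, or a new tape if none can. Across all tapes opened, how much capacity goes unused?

Sorted descending: 85, 84, 83, 78, 76, 76, 74, 71, 68.
85 GB → tape 1 (remaining 115 GB)
84 GB → tape 1 (remaining 31 GB)
83 GB → tape 2 (remaining 117 GB)
78 GB → tape 2 (remaining 39 GB)
76 GB → tape 3 (remaining 124 GB)
76 GB → tape 3 (remaining 48 GB)
74 GB → tape 4 (remaining 126 GB)
71 GB → tape 4 (remaining 55 GB)
68 GB → tape 5 (remaining 132 GB)
5 tapes × 200 GB = 1000 GB; used 695 GB; unused 305 GB.

305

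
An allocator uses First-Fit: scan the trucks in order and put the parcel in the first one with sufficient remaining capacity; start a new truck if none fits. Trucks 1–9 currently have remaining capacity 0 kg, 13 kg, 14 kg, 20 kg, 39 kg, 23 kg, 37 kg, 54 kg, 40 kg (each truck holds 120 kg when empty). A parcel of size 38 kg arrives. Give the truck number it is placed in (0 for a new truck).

5

Trucks with room: truck 5 (39 kg), truck 8 (54 kg), truck 9 (40 kg).
The first with room is truck 5.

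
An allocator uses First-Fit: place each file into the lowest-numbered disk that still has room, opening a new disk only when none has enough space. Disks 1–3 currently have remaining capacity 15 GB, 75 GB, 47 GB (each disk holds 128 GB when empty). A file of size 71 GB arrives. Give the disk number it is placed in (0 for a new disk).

Disks with room: disk 2 (75 GB).
The first with room is disk 2.

2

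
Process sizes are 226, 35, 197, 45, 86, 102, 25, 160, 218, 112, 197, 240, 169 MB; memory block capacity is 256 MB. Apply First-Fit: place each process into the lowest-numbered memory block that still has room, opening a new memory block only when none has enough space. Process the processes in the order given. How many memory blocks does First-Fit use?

9 memory blocks

226 MB → memory block 1 (remaining 30 MB)
35 MB → memory block 2 (remaining 221 MB)
197 MB → memory block 2 (remaining 24 MB)
45 MB → memory block 3 (remaining 211 MB)
86 MB → memory block 3 (remaining 125 MB)
102 MB → memory block 3 (remaining 23 MB)
25 MB → memory block 1 (remaining 5 MB)
160 MB → memory block 4 (remaining 96 MB)
218 MB → memory block 5 (remaining 38 MB)
112 MB → memory block 6 (remaining 144 MB)
197 MB → memory block 7 (remaining 59 MB)
240 MB → memory block 8 (remaining 16 MB)
169 MB → memory block 9 (remaining 87 MB)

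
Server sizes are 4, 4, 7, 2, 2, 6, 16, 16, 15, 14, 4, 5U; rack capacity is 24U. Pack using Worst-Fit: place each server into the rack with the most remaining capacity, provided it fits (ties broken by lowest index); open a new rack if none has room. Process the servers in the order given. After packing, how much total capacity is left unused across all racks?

rack 1: place 4U, 20U left
rack 1: place 4U, 16U left
rack 1: place 7U, 9U left
rack 1: place 2U, 7U left
rack 1: place 2U, 5U left
rack 2: place 6U, 18U left
rack 2: place 16U, 2U left
rack 3: place 16U, 8U left
rack 4: place 15U, 9U left
rack 5: place 14U, 10U left
rack 5: place 4U, 6U left
rack 4: place 5U, 4U left
5 racks × 24U = 120U; used 95U; unused 25U.

25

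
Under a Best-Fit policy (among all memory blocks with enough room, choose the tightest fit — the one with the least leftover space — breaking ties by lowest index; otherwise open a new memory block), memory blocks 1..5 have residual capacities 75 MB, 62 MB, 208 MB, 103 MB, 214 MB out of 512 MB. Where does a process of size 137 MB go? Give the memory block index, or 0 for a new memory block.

3

Memory blocks with room: memory block 3 (208 MB), memory block 5 (214 MB).
Tightest fit is memory block 3 with 208 MB free.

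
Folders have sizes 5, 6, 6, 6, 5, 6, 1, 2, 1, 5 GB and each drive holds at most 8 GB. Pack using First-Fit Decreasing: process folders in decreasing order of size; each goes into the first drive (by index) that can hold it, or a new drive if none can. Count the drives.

Sorted descending: 6, 6, 6, 6, 5, 5, 5, 2, 1, 1.
6 GB → drive 1 (remaining 2 GB)
6 GB → drive 2 (remaining 2 GB)
6 GB → drive 3 (remaining 2 GB)
6 GB → drive 4 (remaining 2 GB)
5 GB → drive 5 (remaining 3 GB)
5 GB → drive 6 (remaining 3 GB)
5 GB → drive 7 (remaining 3 GB)
2 GB → drive 1 (remaining 0 GB)
1 GB → drive 2 (remaining 1 GB)
1 GB → drive 2 (remaining 0 GB)
Final drives: [6,2] [6,1,1] [6] [6] [5] [5] [5].

7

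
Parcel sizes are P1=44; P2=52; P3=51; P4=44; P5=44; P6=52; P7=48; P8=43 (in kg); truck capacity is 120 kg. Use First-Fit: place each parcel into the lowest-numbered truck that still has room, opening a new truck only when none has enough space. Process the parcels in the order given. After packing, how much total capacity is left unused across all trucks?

102

Put P1 (44 kg) in truck 1; 76 kg remain.
Put P2 (52 kg) in truck 1; 24 kg remain.
Put P3 (51 kg) in truck 2; 69 kg remain.
Put P4 (44 kg) in truck 2; 25 kg remain.
Put P5 (44 kg) in truck 3; 76 kg remain.
Put P6 (52 kg) in truck 3; 24 kg remain.
Put P7 (48 kg) in truck 4; 72 kg remain.
Put P8 (43 kg) in truck 4; 29 kg remain.
4 trucks × 120 kg = 480 kg; used 378 kg; unused 102 kg.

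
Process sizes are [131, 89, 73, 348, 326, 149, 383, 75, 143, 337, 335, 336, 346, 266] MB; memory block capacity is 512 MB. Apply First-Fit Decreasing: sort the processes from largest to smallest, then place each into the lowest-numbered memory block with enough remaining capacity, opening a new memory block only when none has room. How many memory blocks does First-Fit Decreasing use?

Sorted descending: 383, 348, 346, 337, 336, 335, 326, 266, 149, 143, 131, 89, 75, 73.
Put 383 MB in memory block 1; 129 MB remain.
Put 348 MB in memory block 2; 164 MB remain.
Put 346 MB in memory block 3; 166 MB remain.
Put 337 MB in memory block 4; 175 MB remain.
Put 336 MB in memory block 5; 176 MB remain.
Put 335 MB in memory block 6; 177 MB remain.
Put 326 MB in memory block 7; 186 MB remain.
Put 266 MB in memory block 8; 246 MB remain.
Put 149 MB in memory block 2; 15 MB remain.
Put 143 MB in memory block 3; 23 MB remain.
Put 131 MB in memory block 4; 44 MB remain.
Put 89 MB in memory block 1; 40 MB remain.
Put 75 MB in memory block 5; 101 MB remain.
Put 73 MB in memory block 5; 28 MB remain.

8 memory blocks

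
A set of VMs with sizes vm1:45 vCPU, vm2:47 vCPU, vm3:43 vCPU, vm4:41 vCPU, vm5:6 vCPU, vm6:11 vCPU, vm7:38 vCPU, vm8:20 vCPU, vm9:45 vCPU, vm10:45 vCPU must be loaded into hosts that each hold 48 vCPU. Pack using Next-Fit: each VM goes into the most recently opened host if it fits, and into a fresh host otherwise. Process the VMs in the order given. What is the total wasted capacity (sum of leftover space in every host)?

91

vm1 (45 vCPU) → host 1 (remaining 3 vCPU)
vm2 (47 vCPU) → host 2 (remaining 1 vCPU)
vm3 (43 vCPU) → host 3 (remaining 5 vCPU)
vm4 (41 vCPU) → host 4 (remaining 7 vCPU)
vm5 (6 vCPU) → host 4 (remaining 1 vCPU)
vm6 (11 vCPU) → host 5 (remaining 37 vCPU)
vm7 (38 vCPU) → host 6 (remaining 10 vCPU)
vm8 (20 vCPU) → host 7 (remaining 28 vCPU)
vm9 (45 vCPU) → host 8 (remaining 3 vCPU)
vm10 (45 vCPU) → host 9 (remaining 3 vCPU)
9 hosts × 48 vCPU = 432 vCPU; used 341 vCPU; unused 91 vCPU.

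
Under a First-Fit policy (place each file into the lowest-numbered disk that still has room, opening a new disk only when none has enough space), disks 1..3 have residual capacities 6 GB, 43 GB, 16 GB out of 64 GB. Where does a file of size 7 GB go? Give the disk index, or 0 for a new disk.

2

Disks with room: disk 2 (43 GB), disk 3 (16 GB).
The first with room is disk 2.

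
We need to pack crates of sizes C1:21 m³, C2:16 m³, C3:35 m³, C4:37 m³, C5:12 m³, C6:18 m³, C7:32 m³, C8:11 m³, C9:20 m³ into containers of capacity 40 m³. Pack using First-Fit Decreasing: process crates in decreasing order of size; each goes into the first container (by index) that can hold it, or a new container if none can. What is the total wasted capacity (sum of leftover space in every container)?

Sorted descending: 37, 35, 32, 21, 20, 18, 16, 12, 11.
container 1: place 37 m³, 3 m³ left
container 2: place 35 m³, 5 m³ left
container 3: place 32 m³, 8 m³ left
container 4: place 21 m³, 19 m³ left
container 5: place 20 m³, 20 m³ left
container 4: place 18 m³, 1 m³ left
container 5: place 16 m³, 4 m³ left
container 6: place 12 m³, 28 m³ left
container 6: place 11 m³, 17 m³ left
6 containers × 40 m³ = 240 m³; used 202 m³; unused 38 m³.

38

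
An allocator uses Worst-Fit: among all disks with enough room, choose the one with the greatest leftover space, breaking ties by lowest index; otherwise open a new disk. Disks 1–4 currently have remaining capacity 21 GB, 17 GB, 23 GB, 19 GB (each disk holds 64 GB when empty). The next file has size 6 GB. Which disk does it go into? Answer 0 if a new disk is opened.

3

Disks with room: disk 1 (21 GB), disk 2 (17 GB), disk 3 (23 GB), disk 4 (19 GB).
Most room is disk 3 with 23 GB free.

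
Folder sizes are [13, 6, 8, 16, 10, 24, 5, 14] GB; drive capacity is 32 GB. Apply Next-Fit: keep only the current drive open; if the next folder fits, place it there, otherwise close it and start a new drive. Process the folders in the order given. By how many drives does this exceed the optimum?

Next-Fit: [13,6,8] [16,10] [24,5] [14] → 4 drives.
Total size 96 GB; any packing needs at least ⌈96/32⌉ = 3 drives.
An optimal packing achieves that bound: [24,8] [16,10,6] [14,13,5] → 3 drives.
Excess: 4 − 3 = 1.

1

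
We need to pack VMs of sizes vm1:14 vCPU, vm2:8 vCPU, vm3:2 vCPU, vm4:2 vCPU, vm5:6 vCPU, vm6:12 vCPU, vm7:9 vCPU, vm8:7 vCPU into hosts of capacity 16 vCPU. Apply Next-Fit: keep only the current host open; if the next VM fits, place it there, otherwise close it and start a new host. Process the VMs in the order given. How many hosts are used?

5

Put vm1 (14 vCPU) in host 1; 2 vCPU remain.
Put vm2 (8 vCPU) in host 2; 8 vCPU remain.
Put vm3 (2 vCPU) in host 2; 6 vCPU remain.
Put vm4 (2 vCPU) in host 2; 4 vCPU remain.
Put vm5 (6 vCPU) in host 3; 10 vCPU remain.
Put vm6 (12 vCPU) in host 4; 4 vCPU remain.
Put vm7 (9 vCPU) in host 5; 7 vCPU remain.
Put vm8 (7 vCPU) in host 5; 0 vCPU remain.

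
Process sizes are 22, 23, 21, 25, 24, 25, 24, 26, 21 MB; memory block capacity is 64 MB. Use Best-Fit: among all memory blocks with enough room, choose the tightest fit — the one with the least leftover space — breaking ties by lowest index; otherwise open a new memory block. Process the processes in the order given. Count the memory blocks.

5

22 MB → memory block 1 (remaining 42 MB)
23 MB → memory block 1 (remaining 19 MB)
21 MB → memory block 2 (remaining 43 MB)
25 MB → memory block 2 (remaining 18 MB)
24 MB → memory block 3 (remaining 40 MB)
25 MB → memory block 3 (remaining 15 MB)
24 MB → memory block 4 (remaining 40 MB)
26 MB → memory block 4 (remaining 14 MB)
21 MB → memory block 5 (remaining 43 MB)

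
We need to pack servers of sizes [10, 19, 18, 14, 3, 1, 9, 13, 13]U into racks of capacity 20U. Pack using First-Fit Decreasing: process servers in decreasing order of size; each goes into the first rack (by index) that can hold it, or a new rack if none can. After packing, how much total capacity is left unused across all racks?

Sorted descending: 19, 18, 14, 13, 13, 10, 9, 3, 1.
Put 19U in rack 1; 1U remain.
Put 18U in rack 2; 2U remain.
Put 14U in rack 3; 6U remain.
Put 13U in rack 4; 7U remain.
Put 13U in rack 5; 7U remain.
Put 10U in rack 6; 10U remain.
Put 9U in rack 6; 1U remain.
Put 3U in rack 3; 3U remain.
Put 1U in rack 1; 0U remain.
6 racks × 20U = 120U; used 100U; unused 20U.

20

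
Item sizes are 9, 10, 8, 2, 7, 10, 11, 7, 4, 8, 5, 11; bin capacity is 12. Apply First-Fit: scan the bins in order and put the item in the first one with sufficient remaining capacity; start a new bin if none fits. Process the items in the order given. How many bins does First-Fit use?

9 → bin 1 (remaining 3)
10 → bin 2 (remaining 2)
8 → bin 3 (remaining 4)
2 → bin 1 (remaining 1)
7 → bin 4 (remaining 5)
10 → bin 5 (remaining 2)
11 → bin 6 (remaining 1)
7 → bin 7 (remaining 5)
4 → bin 3 (remaining 0)
8 → bin 8 (remaining 4)
5 → bin 4 (remaining 0)
11 → bin 9 (remaining 1)

9 bins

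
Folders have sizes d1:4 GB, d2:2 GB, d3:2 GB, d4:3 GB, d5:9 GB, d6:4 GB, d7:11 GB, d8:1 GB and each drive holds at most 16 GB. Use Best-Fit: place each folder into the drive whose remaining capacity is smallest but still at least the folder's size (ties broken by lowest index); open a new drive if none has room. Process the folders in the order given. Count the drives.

3

d1 (4 GB) → drive 1 (remaining 12 GB)
d2 (2 GB) → drive 1 (remaining 10 GB)
d3 (2 GB) → drive 1 (remaining 8 GB)
d4 (3 GB) → drive 1 (remaining 5 GB)
d5 (9 GB) → drive 2 (remaining 7 GB)
d6 (4 GB) → drive 1 (remaining 1 GB)
d7 (11 GB) → drive 3 (remaining 5 GB)
d8 (1 GB) → drive 1 (remaining 0 GB)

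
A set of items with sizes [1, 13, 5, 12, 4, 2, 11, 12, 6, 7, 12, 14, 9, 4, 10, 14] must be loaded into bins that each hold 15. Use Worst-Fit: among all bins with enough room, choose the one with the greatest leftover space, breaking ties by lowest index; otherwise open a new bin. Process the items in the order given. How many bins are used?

11 bins

bin 1: place 1, 14 left
bin 1: place 13, 1 left
bin 2: place 5, 10 left
bin 3: place 12, 3 left
bin 2: place 4, 6 left
bin 2: place 2, 4 left
bin 4: place 11, 4 left
bin 5: place 12, 3 left
bin 6: place 6, 9 left
bin 6: place 7, 2 left
bin 7: place 12, 3 left
bin 8: place 14, 1 left
bin 9: place 9, 6 left
bin 9: place 4, 2 left
bin 10: place 10, 5 left
bin 11: place 14, 1 left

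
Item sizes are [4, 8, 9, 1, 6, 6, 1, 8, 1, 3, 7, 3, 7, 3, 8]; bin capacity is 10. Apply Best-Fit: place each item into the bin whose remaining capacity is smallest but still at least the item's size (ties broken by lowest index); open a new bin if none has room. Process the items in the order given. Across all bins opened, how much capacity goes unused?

5

Put 4 in bin 1; 6 remain.
Put 8 in bin 2; 2 remain.
Put 9 in bin 3; 1 remain.
Put 1 in bin 3; 0 remain.
Put 6 in bin 1; 0 remain.
Put 6 in bin 4; 4 remain.
Put 1 in bin 2; 1 remain.
Put 8 in bin 5; 2 remain.
Put 1 in bin 2; 0 remain.
Put 3 in bin 4; 1 remain.
Put 7 in bin 6; 3 remain.
Put 3 in bin 6; 0 remain.
Put 7 in bin 7; 3 remain.
Put 3 in bin 7; 0 remain.
Put 8 in bin 8; 2 remain.
8 bins × 10 = 80; used 75; unused 5.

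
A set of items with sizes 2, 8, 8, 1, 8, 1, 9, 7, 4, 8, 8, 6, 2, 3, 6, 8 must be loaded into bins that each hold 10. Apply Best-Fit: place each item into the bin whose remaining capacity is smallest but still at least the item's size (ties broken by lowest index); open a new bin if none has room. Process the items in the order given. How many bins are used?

Put 2 in bin 1; 8 remain.
Put 8 in bin 1; 0 remain.
Put 8 in bin 2; 2 remain.
Put 1 in bin 2; 1 remain.
Put 8 in bin 3; 2 remain.
Put 1 in bin 2; 0 remain.
Put 9 in bin 4; 1 remain.
Put 7 in bin 5; 3 remain.
Put 4 in bin 6; 6 remain.
Put 8 in bin 7; 2 remain.
Put 8 in bin 8; 2 remain.
Put 6 in bin 6; 0 remain.
Put 2 in bin 3; 0 remain.
Put 3 in bin 5; 0 remain.
Put 6 in bin 9; 4 remain.
Put 8 in bin 10; 2 remain.

10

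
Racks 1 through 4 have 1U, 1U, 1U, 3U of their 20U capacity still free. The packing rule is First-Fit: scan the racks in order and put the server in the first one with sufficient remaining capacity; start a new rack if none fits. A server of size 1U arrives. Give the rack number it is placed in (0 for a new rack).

1

Racks with room: rack 1 (1U), rack 2 (1U), rack 3 (1U), rack 4 (3U).
The first with room is rack 1.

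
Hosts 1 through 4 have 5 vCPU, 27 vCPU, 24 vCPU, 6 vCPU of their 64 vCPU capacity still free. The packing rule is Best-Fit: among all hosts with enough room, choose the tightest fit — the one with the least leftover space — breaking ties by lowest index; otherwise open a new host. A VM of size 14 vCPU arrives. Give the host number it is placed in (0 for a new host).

3

Hosts with room: host 2 (27 vCPU), host 3 (24 vCPU).
Tightest fit is host 3 with 24 vCPU free.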